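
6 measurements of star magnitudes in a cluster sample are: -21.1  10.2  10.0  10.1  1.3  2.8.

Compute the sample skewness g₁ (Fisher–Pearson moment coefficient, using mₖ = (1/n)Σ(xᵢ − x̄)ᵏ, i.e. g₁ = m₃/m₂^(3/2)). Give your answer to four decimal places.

-1.3881

x̄ = (-21.1 + 10.2 + 10.0 + 10.1 + 1.3 + 2.8) / 6 = 2.2167
deviations (xᵢ − x̄): -23.3167, 7.9833, 7.7833, 7.8833, -0.9167, 0.5833
Σ(xᵢ − x̄)² = 731.3083 ⇒ m₂ = 731.3083/6 = 121.88472
Σ(xᵢ − x̄)³ = -11206.8244 ⇒ m₃ = -11206.8244/6 = -1867.80407
m₂^(3/2) = 121.88472^(1.5) = 1345.62457
g₁ = m₃ / m₂^(3/2) = -1867.80407 / 1345.62457 ≈ -1.3881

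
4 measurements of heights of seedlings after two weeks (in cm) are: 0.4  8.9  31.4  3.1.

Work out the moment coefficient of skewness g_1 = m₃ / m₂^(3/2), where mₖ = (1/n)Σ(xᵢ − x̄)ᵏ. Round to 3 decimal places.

x̄ = (0.4 + 8.9 + 31.4 + 3.1) / 4 = 10.9500
deviations (xᵢ − x̄): -10.5500, -2.0500, 20.4500, -7.8500
Σ(xᵢ − x̄)² = 595.3300 ⇒ m₂ = 595.3300/4 = 148.83250
Σ(xᵢ − x̄)³ = 6885.6480 ⇒ m₃ = 6885.6480/4 = 1721.41200
m₂^(3/2) = 148.83250^(1.5) = 1815.71075
g_1 = m₃ / m₂^(3/2) = 1721.41200 / 1815.71075 ≈ 0.948

0.948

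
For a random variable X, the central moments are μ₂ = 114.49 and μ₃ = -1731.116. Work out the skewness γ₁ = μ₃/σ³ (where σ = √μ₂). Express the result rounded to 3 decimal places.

σ = √μ₂ = √114.49 = 10.70000
σ³ = μ₂^(3/2) = 1225.04300
γ₁ = μ₃/σ³ = -1731.116 / 1225.04300 ≈ -1.413

-1.413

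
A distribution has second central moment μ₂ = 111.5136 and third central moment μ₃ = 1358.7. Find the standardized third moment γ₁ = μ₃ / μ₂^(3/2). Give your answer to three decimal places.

1.154

σ = √μ₂ = √111.5136 = 10.56000
σ³ = μ₂^(3/2) = 1177.58362
γ₁ = μ₃/σ³ = 1358.7 / 1177.58362 ≈ 1.154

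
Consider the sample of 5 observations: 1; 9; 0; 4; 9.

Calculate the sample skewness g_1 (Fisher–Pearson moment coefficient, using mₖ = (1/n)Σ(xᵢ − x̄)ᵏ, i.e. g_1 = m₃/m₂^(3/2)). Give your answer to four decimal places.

0.0934

x̄ = (1 + 9 + 0 + 4 + 9) / 5 = 4.6000
deviations (xᵢ − x̄): -3.6000, 4.4000, -4.6000, -0.6000, 4.4000
Σ(xᵢ − x̄)² = 73.2000 ⇒ m₂ = 73.2000/5 = 14.64000
Σ(xᵢ − x̄)³ = 26.1600 ⇒ m₃ = 26.1600/5 = 5.23200
m₂^(3/2) = 14.64000^(1.5) = 56.01594
g_1 = m₃ / m₂^(3/2) = 5.23200 / 56.01594 ≈ 0.0934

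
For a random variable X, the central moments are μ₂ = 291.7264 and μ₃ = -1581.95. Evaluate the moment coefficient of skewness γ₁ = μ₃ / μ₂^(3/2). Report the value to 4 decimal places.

-0.3175

σ = √μ₂ = √291.7264 = 17.08000
σ³ = μ₂^(3/2) = 4982.68691
γ₁ = μ₃/σ³ = -1581.95 / 4982.68691 ≈ -0.3175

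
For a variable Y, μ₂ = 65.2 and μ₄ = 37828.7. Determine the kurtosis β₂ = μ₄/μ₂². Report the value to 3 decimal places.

8.899

μ₂² = 65.2² = 4251.04000
μ₄/μ₂² = 37828.7 / 4251.04000 = 8.89869
β₂ ≈ 8.899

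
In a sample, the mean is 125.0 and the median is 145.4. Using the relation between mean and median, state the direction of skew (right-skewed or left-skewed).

mean − median = 125.0 − 145.4 = -20.4
mean < median ⇒ the longer tail is on the left ⇒ left-skewed (negatively skewed).

left-skewed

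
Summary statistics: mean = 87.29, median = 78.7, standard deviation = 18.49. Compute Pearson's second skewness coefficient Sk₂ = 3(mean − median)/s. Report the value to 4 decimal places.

Sk₂ = 3(87.29 − 78.7) / 18.49 = 3 × 8.5900 / 18.49
    = 25.7700 / 18.49 ≈ 1.3937

1.3937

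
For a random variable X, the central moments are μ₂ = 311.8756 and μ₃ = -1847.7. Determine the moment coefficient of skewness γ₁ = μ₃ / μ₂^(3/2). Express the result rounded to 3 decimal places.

-0.335

σ = √μ₂ = √311.8756 = 17.66000
σ³ = μ₂^(3/2) = 5507.72310
γ₁ = μ₃/σ³ = -1847.7 / 5507.72310 ≈ -0.335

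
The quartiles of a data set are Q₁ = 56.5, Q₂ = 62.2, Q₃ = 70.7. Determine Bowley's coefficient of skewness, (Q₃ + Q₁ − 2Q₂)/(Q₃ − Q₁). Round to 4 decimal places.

numerator: Q₃ + Q₁ − 2Q₂ = 70.7 + 56.5 − 2×62.2 = 2.8000
denominator: Q₃ − Q₁ = 70.7 − 56.5 = 14.2000
Bowley skewness = 2.8000 / 14.2000 ≈ 0.1972

0.1972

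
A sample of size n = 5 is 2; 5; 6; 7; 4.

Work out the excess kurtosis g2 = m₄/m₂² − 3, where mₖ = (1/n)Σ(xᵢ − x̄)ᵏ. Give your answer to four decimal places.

-1.0055

x̄ = 4.8000
Σ(xᵢ − x̄)² = 14.8000 ⇒ m₂ = 2.96000
Σ(xᵢ − x̄)⁴ = 87.3760 ⇒ m₄ = 17.47520
m₂² = 8.76160
g2 = m₄/m₂² − 3 = 1.99452 − 3 ≈ -1.0055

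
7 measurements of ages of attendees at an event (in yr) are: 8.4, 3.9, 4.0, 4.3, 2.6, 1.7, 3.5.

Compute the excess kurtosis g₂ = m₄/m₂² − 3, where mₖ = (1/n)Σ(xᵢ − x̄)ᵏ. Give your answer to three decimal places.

x̄ = 4.0571
Σ(xᵢ − x̄)² = 26.9371 ⇒ m₂ = 3.84816
Σ(xᵢ − x̄)⁴ = 391.1942 ⇒ m₄ = 55.88489
m₂² = 14.80836
g₂ = m₄/m₂² − 3 = 3.77387 − 3 ≈ 0.774

0.774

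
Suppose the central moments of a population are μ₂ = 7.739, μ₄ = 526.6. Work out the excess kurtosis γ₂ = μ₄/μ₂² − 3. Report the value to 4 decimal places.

μ₂² = 7.739² = 59.89212
μ₄/μ₂² = 526.6 / 59.89212 = 8.79248
γ₂ = 8.79248 − 3 ≈ 5.7925

5.7925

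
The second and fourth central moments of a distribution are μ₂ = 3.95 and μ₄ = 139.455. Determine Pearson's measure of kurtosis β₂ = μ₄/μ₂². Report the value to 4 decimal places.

μ₂² = 3.95² = 15.60250
μ₄/μ₂² = 139.455 / 15.60250 = 8.93799
β₂ ≈ 8.9380

8.9380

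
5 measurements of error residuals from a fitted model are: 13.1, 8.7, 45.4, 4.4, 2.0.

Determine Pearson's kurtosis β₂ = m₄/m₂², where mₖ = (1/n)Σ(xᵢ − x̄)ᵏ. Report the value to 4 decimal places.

x̄ = 14.7200
Σ(xᵢ − x̄)² = 1248.4280 ⇒ m₂ = 249.68560
Σ(xᵢ − x̄)⁴ = 924816.6432 ⇒ m₄ = 184963.32863
m₂² = 62342.89885
β₂ = m₄/m₂² = 184963.32863 / 62342.89885 ≈ 2.9669

2.9669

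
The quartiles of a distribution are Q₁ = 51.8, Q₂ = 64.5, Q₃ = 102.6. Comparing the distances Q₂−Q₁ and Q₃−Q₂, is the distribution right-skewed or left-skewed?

right-skewed

Q₂ − Q₁ = 12.7;  Q₃ − Q₂ = 38.1
Q₃ − Q₂ > Q₂ − Q₁ ⇒ the upper half is more spread out ⇒ right-skewed.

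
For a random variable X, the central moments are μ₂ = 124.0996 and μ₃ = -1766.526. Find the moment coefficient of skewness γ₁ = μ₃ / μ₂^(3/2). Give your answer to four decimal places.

-1.2778

σ = √μ₂ = √124.0996 = 11.14000
σ³ = μ₂^(3/2) = 1382.46954
γ₁ = μ₃/σ³ = -1766.526 / 1382.46954 ≈ -1.2778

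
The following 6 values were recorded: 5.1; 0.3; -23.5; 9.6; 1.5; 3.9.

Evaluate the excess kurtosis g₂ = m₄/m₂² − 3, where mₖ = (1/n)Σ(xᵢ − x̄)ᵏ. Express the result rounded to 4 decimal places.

x̄ = -0.5167
Σ(xᵢ − x̄)² = 686.3683 ⇒ m₂ = 114.39472
Σ(xᵢ − x̄)⁴ = 290898.3604 ⇒ m₄ = 48483.06006
m₂² = 13086.15247
g₂ = m₄/m₂² − 3 = 3.70491 − 3 ≈ 0.7049

0.7049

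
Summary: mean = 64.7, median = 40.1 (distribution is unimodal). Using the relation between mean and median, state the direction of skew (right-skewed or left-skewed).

mean − median = 64.7 − 40.1 = 24.6
mean > median ⇒ the longer tail is on the right ⇒ right-skewed (positively skewed).

right-skewed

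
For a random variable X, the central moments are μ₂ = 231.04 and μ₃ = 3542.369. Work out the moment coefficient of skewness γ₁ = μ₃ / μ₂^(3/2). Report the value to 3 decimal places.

σ = √μ₂ = √231.04 = 15.20000
σ³ = μ₂^(3/2) = 3511.80800
γ₁ = μ₃/σ³ = 3542.369 / 3511.80800 ≈ 1.009

1.009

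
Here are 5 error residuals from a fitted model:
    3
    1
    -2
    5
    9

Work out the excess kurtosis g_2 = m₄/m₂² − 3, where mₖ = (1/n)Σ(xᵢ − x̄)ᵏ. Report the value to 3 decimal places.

-0.996

x̄ = 3.2000
Σ(xᵢ − x̄)² = 68.8000 ⇒ m₂ = 13.76000
Σ(xᵢ − x̄)⁴ = 1896.7360 ⇒ m₄ = 379.34720
m₂² = 189.33760
g_2 = m₄/m₂² − 3 = 2.00355 − 3 ≈ -0.996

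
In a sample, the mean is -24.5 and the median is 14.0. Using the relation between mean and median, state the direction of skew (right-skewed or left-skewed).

left-skewed

mean − median = -24.5 − 14.0 = -38.5
mean < median ⇒ the longer tail is on the left ⇒ left-skewed (negatively skewed).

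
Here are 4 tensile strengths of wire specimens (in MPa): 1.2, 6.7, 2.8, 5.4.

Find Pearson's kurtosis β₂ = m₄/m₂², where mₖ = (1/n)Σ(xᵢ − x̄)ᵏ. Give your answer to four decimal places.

1.4067

x̄ = 4.0250
Σ(xᵢ − x̄)² = 18.5275 ⇒ m₂ = 4.63188
Σ(xᵢ − x̄)⁴ = 120.7197 ⇒ m₄ = 30.17992
m₂² = 21.45427
β₂ = m₄/m₂² = 30.17992 / 21.45427 ≈ 1.4067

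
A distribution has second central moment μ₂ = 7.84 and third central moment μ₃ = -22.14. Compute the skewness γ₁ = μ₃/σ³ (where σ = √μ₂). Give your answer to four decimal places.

-1.0086

σ = √μ₂ = √7.84 = 2.80000
σ³ = μ₂^(3/2) = 21.95200
γ₁ = μ₃/σ³ = -22.14 / 21.95200 ≈ -1.0086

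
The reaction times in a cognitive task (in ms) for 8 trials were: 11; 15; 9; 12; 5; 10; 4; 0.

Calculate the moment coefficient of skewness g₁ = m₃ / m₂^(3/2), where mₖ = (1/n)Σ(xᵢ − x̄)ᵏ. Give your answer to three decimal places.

-0.373

x̄ = (11 + 15 + 9 + 12 + 5 + 10 + 4 + 0) / 8 = 8.2500
deviations (xᵢ − x̄): 2.7500, 6.7500, 0.7500, 3.7500, -3.2500, 1.7500, -4.2500, -8.2500
Σ(xᵢ − x̄)² = 167.5000 ⇒ m₂ = 167.5000/8 = 20.93750
Σ(xᵢ − x̄)³ = -285.7500 ⇒ m₃ = -285.7500/8 = -35.71875
m₂^(3/2) = 20.93750^(1.5) = 95.80479
g₁ = m₃ / m₂^(3/2) = -35.71875 / 95.80479 ≈ -0.373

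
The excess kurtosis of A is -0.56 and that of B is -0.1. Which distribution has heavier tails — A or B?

B

Higher excess kurtosis ⇒ heavier tails relative to the normal distribution.
-0.56 vs -0.1: the larger is -0.1, so B has heavier tails.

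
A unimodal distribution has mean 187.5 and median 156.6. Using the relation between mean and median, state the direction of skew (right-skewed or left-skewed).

mean − median = 187.5 − 156.6 = 30.9
mean > median ⇒ the longer tail is on the right ⇒ right-skewed (positively skewed).

right-skewed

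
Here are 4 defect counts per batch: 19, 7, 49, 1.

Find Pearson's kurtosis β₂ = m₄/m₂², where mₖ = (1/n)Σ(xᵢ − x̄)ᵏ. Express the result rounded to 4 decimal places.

x̄ = 19.0000
Σ(xᵢ − x̄)² = 1368.0000 ⇒ m₂ = 342.00000
Σ(xᵢ − x̄)⁴ = 935712.0000 ⇒ m₄ = 233928.00000
m₂² = 116964.00000
β₂ = m₄/m₂² = 233928.00000 / 116964.00000 ≈ 2.0000

2.0000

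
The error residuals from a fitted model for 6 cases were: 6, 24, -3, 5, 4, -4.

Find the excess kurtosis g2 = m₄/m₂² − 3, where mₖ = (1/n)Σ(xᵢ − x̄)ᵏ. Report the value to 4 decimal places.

0.1197

x̄ = 5.3333
Σ(xᵢ − x̄)² = 507.3333 ⇒ m₂ = 84.55556
Σ(xᵢ − x̄)⁴ = 133827.7778 ⇒ m₄ = 22304.62963
m₂² = 7149.64198
g2 = m₄/m₂² − 3 = 3.11968 − 3 ≈ 0.1197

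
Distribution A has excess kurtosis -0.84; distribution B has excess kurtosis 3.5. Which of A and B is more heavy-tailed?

B

Higher excess kurtosis ⇒ heavier tails relative to the normal distribution.
-0.84 vs 3.5: the larger is 3.5, so B has heavier tails. (B is leptokurtic — heavier-than-normal tails; the other is platykurtic.)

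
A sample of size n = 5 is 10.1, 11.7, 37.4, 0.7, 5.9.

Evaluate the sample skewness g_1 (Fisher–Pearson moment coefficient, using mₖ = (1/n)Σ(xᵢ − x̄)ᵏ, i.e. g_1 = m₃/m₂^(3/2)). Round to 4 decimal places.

1.1601

x̄ = (10.1 + 11.7 + 37.4 + 0.7 + 5.9) / 5 = 13.1600
deviations (xᵢ − x̄): -3.0600, -1.4600, 24.2400, -12.4600, -7.2600
Σ(xᵢ − x̄)² = 807.0320 ⇒ m₂ = 807.0320/5 = 161.40640
Σ(xᵢ − x̄)³ = 11894.0242 ⇒ m₃ = 11894.0242/5 = 2378.80483
m₂^(3/2) = 161.40640^(1.5) = 2050.60082
g_1 = m₃ / m₂^(3/2) = 2378.80483 / 2050.60082 ≈ 1.1601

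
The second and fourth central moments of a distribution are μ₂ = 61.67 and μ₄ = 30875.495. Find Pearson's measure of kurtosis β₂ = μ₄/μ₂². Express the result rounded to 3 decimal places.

μ₂² = 61.67² = 3803.18890
μ₄/μ₂² = 30875.495 / 3803.18890 = 8.11832
β₂ ≈ 8.118

8.118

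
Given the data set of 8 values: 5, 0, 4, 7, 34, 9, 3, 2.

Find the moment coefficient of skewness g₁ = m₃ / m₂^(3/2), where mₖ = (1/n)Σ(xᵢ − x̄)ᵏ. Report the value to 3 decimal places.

1.974

x̄ = (5 + 0 + 4 + 7 + 34 + 9 + 3 + 2) / 8 = 8.0000
deviations (xᵢ − x̄): -3.0000, -8.0000, -4.0000, -1.0000, 26.0000, 1.0000, -5.0000, -6.0000
Σ(xᵢ − x̄)² = 828.0000 ⇒ m₂ = 828.0000/8 = 103.50000
Σ(xᵢ − x̄)³ = 16632.0000 ⇒ m₃ = 16632.0000/8 = 2079.00000
m₂^(3/2) = 103.50000^(1.5) = 1052.95673
g₁ = m₃ / m₂^(3/2) = 2079.00000 / 1052.95673 ≈ 1.974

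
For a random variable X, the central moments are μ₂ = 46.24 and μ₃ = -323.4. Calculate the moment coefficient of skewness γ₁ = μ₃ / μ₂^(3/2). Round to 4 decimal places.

σ = √μ₂ = √46.24 = 6.80000
σ³ = μ₂^(3/2) = 314.43200
γ₁ = μ₃/σ³ = -323.4 / 314.43200 ≈ -1.0285

-1.0285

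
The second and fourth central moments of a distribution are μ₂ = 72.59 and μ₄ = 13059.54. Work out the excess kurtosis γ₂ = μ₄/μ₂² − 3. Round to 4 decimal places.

-0.5216

μ₂² = 72.59² = 5269.30810
μ₄/μ₂² = 13059.54 / 5269.30810 = 2.47842
γ₂ = 2.47842 − 3 ≈ -0.5216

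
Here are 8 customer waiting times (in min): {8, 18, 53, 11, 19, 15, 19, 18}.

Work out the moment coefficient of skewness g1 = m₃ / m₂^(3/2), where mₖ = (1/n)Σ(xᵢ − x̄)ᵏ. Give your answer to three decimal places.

1.874

x̄ = (8 + 18 + 53 + 11 + 19 + 15 + 19 + 18) / 8 = 20.1250
deviations (xᵢ − x̄): -12.1250, -2.1250, 32.8750, -9.1250, -1.1250, -5.1250, -1.1250, -2.1250
Σ(xᵢ − x̄)² = 1348.8750 ⇒ m₂ = 1348.8750/8 = 168.60938
Σ(xᵢ − x̄)³ = 32831.1563 ⇒ m₃ = 32831.1563/8 = 4103.89453
m₂^(3/2) = 168.60938^(1.5) = 2189.38722
g1 = m₃ / m₂^(3/2) = 4103.89453 / 2189.38722 ≈ 1.874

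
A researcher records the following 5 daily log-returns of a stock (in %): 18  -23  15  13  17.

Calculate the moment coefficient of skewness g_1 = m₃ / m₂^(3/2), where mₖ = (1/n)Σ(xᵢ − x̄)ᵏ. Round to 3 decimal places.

-1.455

x̄ = (18 - 23 + 15 + 13 + 17) / 5 = 8.0000
deviations (xᵢ − x̄): 10.0000, -31.0000, 7.0000, 5.0000, 9.0000
Σ(xᵢ − x̄)² = 1216.0000 ⇒ m₂ = 1216.0000/5 = 243.20000
Σ(xᵢ − x̄)³ = -27594.0000 ⇒ m₃ = -27594.0000/5 = -5518.80000
m₂^(3/2) = 243.20000^(1.5) = 3792.67262
g_1 = m₃ / m₂^(3/2) = -5518.80000 / 3792.67262 ≈ -1.455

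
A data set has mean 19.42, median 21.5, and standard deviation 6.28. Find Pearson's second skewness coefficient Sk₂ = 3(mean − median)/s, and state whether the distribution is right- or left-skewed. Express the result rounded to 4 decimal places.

-0.9936, left-skewed

Sk₂ = 3(19.42 − 21.5) / 6.28 = 3 × -2.0800 / 6.28
    = -6.2400 / 6.28 ≈ -0.9936
Sk₂ < 0 ⇒ mean < median ⇒ left-skewed (negative skew).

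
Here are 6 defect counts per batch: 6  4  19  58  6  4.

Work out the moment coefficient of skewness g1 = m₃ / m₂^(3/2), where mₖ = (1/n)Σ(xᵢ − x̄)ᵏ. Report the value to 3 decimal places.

x̄ = (6 + 4 + 19 + 58 + 6 + 4) / 6 = 16.1667
deviations (xᵢ − x̄): -10.1667, -12.1667, 2.8333, 41.8333, -10.1667, -12.1667
Σ(xᵢ − x̄)² = 2260.8333 ⇒ m₂ = 2260.8333/6 = 376.80556
Σ(xᵢ − x̄)³ = 67528.5556 ⇒ m₃ = 67528.5556/6 = 11254.75926
m₂^(3/2) = 376.80556^(1.5) = 7314.35350
g1 = m₃ / m₂^(3/2) = 11254.75926 / 7314.35350 ≈ 1.539

1.539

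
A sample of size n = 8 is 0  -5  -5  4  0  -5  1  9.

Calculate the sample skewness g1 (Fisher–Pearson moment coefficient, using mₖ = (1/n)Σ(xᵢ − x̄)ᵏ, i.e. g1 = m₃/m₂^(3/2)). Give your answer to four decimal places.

0.6021

x̄ = (0 - 5 - 5 + 4 + 0 - 5 + 1 + 9) / 8 = -0.1250
deviations (xᵢ − x̄): 0.1250, -4.8750, -4.8750, 4.1250, 0.1250, -4.8750, 1.1250, 9.1250
Σ(xᵢ − x̄)² = 172.8750 ⇒ m₂ = 172.8750/8 = 21.60938
Σ(xᵢ − x̄)³ = 483.8438 ⇒ m₃ = 483.8438/8 = 60.48047
m₂^(3/2) = 21.60938^(1.5) = 100.45309
g1 = m₃ / m₂^(3/2) = 60.48047 / 100.45309 ≈ 0.6021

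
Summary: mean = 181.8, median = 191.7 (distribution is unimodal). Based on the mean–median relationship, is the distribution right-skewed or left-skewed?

mean − median = 181.8 − 191.7 = -9.9
mean < median ⇒ the longer tail is on the left ⇒ left-skewed (negatively skewed).

left-skewed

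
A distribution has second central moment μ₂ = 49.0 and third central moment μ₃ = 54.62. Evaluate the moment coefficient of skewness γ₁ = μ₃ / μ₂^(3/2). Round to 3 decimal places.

σ = √μ₂ = √49.0 = 7.00000
σ³ = μ₂^(3/2) = 343.00000
γ₁ = μ₃/σ³ = 54.62 / 343.00000 ≈ 0.159

0.159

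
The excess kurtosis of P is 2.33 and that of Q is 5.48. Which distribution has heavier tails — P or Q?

Q

Higher excess kurtosis ⇒ heavier tails relative to the normal distribution.
2.33 vs 5.48: the larger is 5.48, so Q has heavier tails.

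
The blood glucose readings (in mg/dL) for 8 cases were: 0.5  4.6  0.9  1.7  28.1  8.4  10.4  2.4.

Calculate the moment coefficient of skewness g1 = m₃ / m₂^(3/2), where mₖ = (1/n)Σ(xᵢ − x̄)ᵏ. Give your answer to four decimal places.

x̄ = (0.5 + 4.6 + 0.9 + 1.7 + 28.1 + 8.4 + 10.4 + 2.4) / 8 = 7.1250
deviations (xᵢ − x̄): -6.6250, -2.5250, -6.2250, -5.4250, 20.9750, 1.2750, 3.2750, -4.7250
Σ(xᵢ − x̄)² = 593.0750 ⇒ m₂ = 593.0750/8 = 74.13438
Σ(xᵢ − x̄)³ = 8451.9173 ⇒ m₃ = 8451.9173/8 = 1056.48966
m₂^(3/2) = 74.13438^(1.5) = 638.30676
g1 = m₃ / m₂^(3/2) = 1056.48966 / 638.30676 ≈ 1.6551

1.6551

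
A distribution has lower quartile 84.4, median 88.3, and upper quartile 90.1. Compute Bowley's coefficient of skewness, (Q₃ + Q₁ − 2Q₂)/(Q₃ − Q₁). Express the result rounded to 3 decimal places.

numerator: Q₃ + Q₁ − 2Q₂ = 90.1 + 84.4 − 2×88.3 = -2.1000
denominator: Q₃ − Q₁ = 90.1 − 84.4 = 5.7000
Bowley skewness = -2.1000 / 5.7000 ≈ -0.368

-0.368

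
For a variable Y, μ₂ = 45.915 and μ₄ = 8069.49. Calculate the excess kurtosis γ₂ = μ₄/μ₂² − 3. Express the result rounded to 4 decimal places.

μ₂² = 45.915² = 2108.18723
μ₄/μ₂² = 8069.49 / 2108.18723 = 3.82769
γ₂ = 3.82769 − 3 ≈ 0.8277

0.8277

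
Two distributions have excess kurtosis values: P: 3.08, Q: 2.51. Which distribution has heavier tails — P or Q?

Higher excess kurtosis ⇒ heavier tails relative to the normal distribution.
3.08 vs 2.51: the larger is 3.08, so P has heavier tails.

P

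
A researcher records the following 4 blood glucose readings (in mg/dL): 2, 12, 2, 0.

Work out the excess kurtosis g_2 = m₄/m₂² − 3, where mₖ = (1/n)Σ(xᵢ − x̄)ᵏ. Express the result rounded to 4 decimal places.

-0.7355

x̄ = 4.0000
Σ(xᵢ − x̄)² = 88.0000 ⇒ m₂ = 22.00000
Σ(xᵢ − x̄)⁴ = 4384.0000 ⇒ m₄ = 1096.00000
m₂² = 484.00000
g_2 = m₄/m₂² − 3 = 2.26446 − 3 ≈ -0.7355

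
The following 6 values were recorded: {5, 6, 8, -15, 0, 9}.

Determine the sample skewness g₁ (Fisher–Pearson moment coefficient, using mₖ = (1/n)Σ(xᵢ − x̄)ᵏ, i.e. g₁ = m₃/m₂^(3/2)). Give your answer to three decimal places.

x̄ = (5 + 6 + 8 - 15 + 0 + 9) / 6 = 2.1667
deviations (xᵢ − x̄): 2.8333, 3.8333, 5.8333, -17.1667, -2.1667, 6.8333
Σ(xᵢ − x̄)² = 402.8333 ⇒ m₂ = 402.8333/6 = 67.13889
Σ(xᵢ − x̄)³ = -4472.4444 ⇒ m₃ = -4472.4444/6 = -745.40741
m₂^(3/2) = 67.13889^(1.5) = 550.12480
g₁ = m₃ / m₂^(3/2) = -745.40741 / 550.12480 ≈ -1.355

-1.355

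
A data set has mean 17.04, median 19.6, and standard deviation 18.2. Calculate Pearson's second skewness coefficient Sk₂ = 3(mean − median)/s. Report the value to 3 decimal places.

-0.422

Sk₂ = 3(17.04 − 19.6) / 18.2 = 3 × -2.5600 / 18.2
    = -7.6800 / 18.2 ≈ -0.422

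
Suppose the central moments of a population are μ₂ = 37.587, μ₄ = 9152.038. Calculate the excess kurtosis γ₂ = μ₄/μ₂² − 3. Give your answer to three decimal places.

μ₂² = 37.587² = 1412.78257
μ₄/μ₂² = 9152.038 / 1412.78257 = 6.47802
γ₂ = 6.47802 − 3 ≈ 3.478

3.478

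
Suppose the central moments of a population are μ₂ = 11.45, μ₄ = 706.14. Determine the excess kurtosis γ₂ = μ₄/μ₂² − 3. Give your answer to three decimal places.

2.386

μ₂² = 11.45² = 131.10250
μ₄/μ₂² = 706.14 / 131.10250 = 5.38617
γ₂ = 5.38617 − 3 ≈ 2.386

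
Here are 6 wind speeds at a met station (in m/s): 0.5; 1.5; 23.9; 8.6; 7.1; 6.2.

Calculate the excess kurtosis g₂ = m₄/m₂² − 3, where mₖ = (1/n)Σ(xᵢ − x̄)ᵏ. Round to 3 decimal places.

0.287

x̄ = 7.9667
Σ(xᵢ − x̄)² = 355.7133 ⇒ m₂ = 59.28556
Σ(xᵢ − x̄)⁴ = 69317.9204 ⇒ m₄ = 11552.98673
m₂² = 3514.77710
g₂ = m₄/m₂² − 3 = 3.28698 − 3 ≈ 0.287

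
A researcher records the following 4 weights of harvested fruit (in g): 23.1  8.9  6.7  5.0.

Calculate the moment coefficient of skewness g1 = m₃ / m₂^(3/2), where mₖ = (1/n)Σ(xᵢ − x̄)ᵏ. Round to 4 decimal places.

1.0288

x̄ = (23.1 + 8.9 + 6.7 + 5.0) / 4 = 10.9250
deviations (xᵢ − x̄): 12.1750, -2.0250, -4.2250, -5.9250
Σ(xᵢ − x̄)² = 205.2875 ⇒ m₂ = 205.2875/4 = 51.32188
Σ(xᵢ − x̄)³ = 1512.9844 ⇒ m₃ = 1512.9844/4 = 378.24609
m₂^(3/2) = 51.32188^(1.5) = 367.66626
g1 = m₃ / m₂^(3/2) = 378.24609 / 367.66626 ≈ 1.0288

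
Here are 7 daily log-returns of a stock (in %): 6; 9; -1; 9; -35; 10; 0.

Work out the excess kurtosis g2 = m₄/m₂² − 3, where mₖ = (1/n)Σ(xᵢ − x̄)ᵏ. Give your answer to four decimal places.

x̄ = -0.2857
Σ(xᵢ − x̄)² = 1523.4286 ⇒ m₂ = 217.63265
Σ(xᵢ − x̄)⁴ = 1479845.1662 ⇒ m₄ = 211406.45231
m₂² = 47363.97168
g2 = m₄/m₂² − 3 = 4.46344 − 3 ≈ 1.4634

1.4634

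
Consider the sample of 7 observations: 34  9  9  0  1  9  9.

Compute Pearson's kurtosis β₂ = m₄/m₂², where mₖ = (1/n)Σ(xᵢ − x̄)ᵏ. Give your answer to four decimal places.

x̄ = 10.1429
Σ(xᵢ − x̄)² = 760.8571 ⇒ m₂ = 108.69388
Σ(xᵢ − x̄)⁴ = 341525.0321 ⇒ m₄ = 48789.29030
m₂² = 11814.35902
β₂ = m₄/m₂² = 48789.29030 / 11814.35902 ≈ 4.1297

4.1297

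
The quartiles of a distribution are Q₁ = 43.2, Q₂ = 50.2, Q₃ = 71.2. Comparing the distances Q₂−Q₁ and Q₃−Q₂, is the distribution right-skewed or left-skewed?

Q₂ − Q₁ = 7.0;  Q₃ − Q₂ = 21.0
Q₃ − Q₂ > Q₂ − Q₁ ⇒ the upper half is more spread out ⇒ right-skewed.

right-skewed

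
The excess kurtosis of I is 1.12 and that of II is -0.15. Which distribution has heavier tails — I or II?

I

Higher excess kurtosis ⇒ heavier tails relative to the normal distribution.
1.12 vs -0.15: the larger is 1.12, so I has heavier tails. (I is leptokurtic — heavier-than-normal tails; the other is platykurtic.)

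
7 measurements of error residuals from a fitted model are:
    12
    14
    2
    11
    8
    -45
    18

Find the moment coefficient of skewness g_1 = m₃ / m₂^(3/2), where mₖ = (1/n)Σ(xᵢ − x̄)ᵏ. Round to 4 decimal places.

-1.8244

x̄ = (12 + 14 + 2 + 11 + 8 - 45 + 18) / 7 = 2.8571
deviations (xᵢ − x̄): 9.1429, 11.1429, -0.8571, 8.1429, 5.1429, -47.8571, 15.1429
Σ(xᵢ − x̄)² = 2820.8571 ⇒ m₂ = 2820.8571/7 = 402.97959
Σ(xᵢ − x̄)³ = -103312.0408 ⇒ m₃ = -103312.0408/7 = -14758.86297
m₂^(3/2) = 402.97959^(1.5) = 8089.55401
g_1 = m₃ / m₂^(3/2) = -14758.86297 / 8089.55401 ≈ -1.8244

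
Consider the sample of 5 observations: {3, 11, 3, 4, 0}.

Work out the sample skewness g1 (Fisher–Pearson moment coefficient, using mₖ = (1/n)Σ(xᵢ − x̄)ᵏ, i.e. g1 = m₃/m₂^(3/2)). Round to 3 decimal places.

x̄ = (3 + 11 + 3 + 4 + 0) / 5 = 4.2000
deviations (xᵢ − x̄): -1.2000, 6.8000, -1.2000, -0.2000, -4.2000
Σ(xᵢ − x̄)² = 66.8000 ⇒ m₂ = 66.8000/5 = 13.36000
Σ(xᵢ − x̄)³ = 236.8800 ⇒ m₃ = 236.8800/5 = 47.37600
m₂^(3/2) = 13.36000^(1.5) = 48.83258
g1 = m₃ / m₂^(3/2) = 47.37600 / 48.83258 ≈ 0.970

0.970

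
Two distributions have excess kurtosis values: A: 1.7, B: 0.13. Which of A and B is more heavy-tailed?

A

Higher excess kurtosis ⇒ heavier tails relative to the normal distribution.
1.7 vs 0.13: the larger is 1.7, so A has heavier tails.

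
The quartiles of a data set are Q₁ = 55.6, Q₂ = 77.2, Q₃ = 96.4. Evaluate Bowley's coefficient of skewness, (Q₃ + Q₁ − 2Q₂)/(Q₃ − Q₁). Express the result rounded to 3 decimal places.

numerator: Q₃ + Q₁ − 2Q₂ = 96.4 + 55.6 − 2×77.2 = -2.4000
denominator: Q₃ − Q₁ = 96.4 − 55.6 = 40.8000
Bowley skewness = -2.4000 / 40.8000 ≈ -0.059

-0.059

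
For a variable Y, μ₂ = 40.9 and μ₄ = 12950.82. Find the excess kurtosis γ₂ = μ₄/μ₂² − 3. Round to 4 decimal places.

4.7420

μ₂² = 40.9² = 1672.81000
μ₄/μ₂² = 12950.82 / 1672.81000 = 7.74196
γ₂ = 7.74196 − 3 ≈ 4.7420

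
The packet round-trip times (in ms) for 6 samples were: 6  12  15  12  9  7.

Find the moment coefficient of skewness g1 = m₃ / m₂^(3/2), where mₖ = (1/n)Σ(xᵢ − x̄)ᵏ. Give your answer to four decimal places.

x̄ = (6 + 12 + 15 + 12 + 9 + 7) / 6 = 10.1667
deviations (xᵢ − x̄): -4.1667, 1.8333, 4.8333, 1.8333, -1.1667, -3.1667
Σ(xᵢ − x̄)² = 58.8333 ⇒ m₂ = 58.8333/6 = 9.80556
Σ(xᵢ − x̄)³ = 19.5556 ⇒ m₃ = 19.5556/6 = 3.25926
m₂^(3/2) = 9.80556^(1.5) = 30.70494
g1 = m₃ / m₂^(3/2) = 3.25926 / 30.70494 ≈ 0.1061

0.1061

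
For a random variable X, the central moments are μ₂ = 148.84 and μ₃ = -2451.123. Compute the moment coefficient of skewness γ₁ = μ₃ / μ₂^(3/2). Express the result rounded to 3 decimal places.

σ = √μ₂ = √148.84 = 12.20000
σ³ = μ₂^(3/2) = 1815.84800
γ₁ = μ₃/σ³ = -2451.123 / 1815.84800 ≈ -1.350

-1.350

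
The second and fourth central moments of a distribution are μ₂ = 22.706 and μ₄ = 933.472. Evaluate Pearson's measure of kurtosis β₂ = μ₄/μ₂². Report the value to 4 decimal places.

μ₂² = 22.706² = 515.56244
μ₄/μ₂² = 933.472 / 515.56244 = 1.81059
β₂ ≈ 1.8106

1.8106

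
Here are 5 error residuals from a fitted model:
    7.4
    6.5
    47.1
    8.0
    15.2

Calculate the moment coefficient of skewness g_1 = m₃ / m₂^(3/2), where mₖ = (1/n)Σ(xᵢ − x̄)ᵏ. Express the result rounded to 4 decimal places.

1.3610

x̄ = (7.4 + 6.5 + 47.1 + 8.0 + 15.2) / 5 = 16.8400
deviations (xᵢ − x̄): -9.4400, -10.3400, 30.2600, -8.8400, -1.6400
Σ(xᵢ − x̄)² = 1192.5320 ⇒ m₂ = 1192.5320/5 = 238.50640
Σ(xᵢ − x̄)³ = 25066.1438 ⇒ m₃ = 25066.1438/5 = 5013.22877
m₂^(3/2) = 238.50640^(1.5) = 3683.40994
g_1 = m₃ / m₂^(3/2) = 5013.22877 / 3683.40994 ≈ 1.3610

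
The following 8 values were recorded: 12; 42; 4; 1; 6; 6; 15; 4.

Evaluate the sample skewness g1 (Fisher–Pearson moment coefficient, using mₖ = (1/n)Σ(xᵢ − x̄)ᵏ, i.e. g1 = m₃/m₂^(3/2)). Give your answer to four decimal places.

x̄ = (12 + 42 + 4 + 1 + 6 + 6 + 15 + 4) / 8 = 11.2500
deviations (xᵢ − x̄): 0.7500, 30.7500, -7.2500, -10.2500, -5.2500, -5.2500, 3.7500, -7.2500
Σ(xᵢ − x̄)² = 1225.5000 ⇒ m₂ = 1225.5000/8 = 153.18750
Σ(xᵢ − x̄)³ = 27000.7500 ⇒ m₃ = 27000.7500/8 = 3375.09375
m₂^(3/2) = 153.18750^(1.5) = 1895.98542
g1 = m₃ / m₂^(3/2) = 3375.09375 / 1895.98542 ≈ 1.7801

1.7801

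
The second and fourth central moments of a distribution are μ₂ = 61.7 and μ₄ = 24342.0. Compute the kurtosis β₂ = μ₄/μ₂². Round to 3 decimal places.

6.394

μ₂² = 61.7² = 3806.89000
μ₄/μ₂² = 24342.0 / 3806.89000 = 6.39420
β₂ ≈ 6.394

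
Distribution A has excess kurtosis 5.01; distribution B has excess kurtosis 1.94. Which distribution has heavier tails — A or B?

A

Higher excess kurtosis ⇒ heavier tails relative to the normal distribution.
5.01 vs 1.94: the larger is 5.01, so A has heavier tails.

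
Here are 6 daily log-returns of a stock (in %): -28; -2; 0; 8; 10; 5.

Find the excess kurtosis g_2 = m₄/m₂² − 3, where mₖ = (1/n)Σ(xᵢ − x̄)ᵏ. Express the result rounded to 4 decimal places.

x̄ = -1.1667
Σ(xᵢ − x̄)² = 968.8333 ⇒ m₂ = 161.47222
Σ(xᵢ − x̄)⁴ = 542497.8194 ⇒ m₄ = 90416.30324
m₂² = 26073.27855
g_2 = m₄/m₂² − 3 = 3.46778 − 3 ≈ 0.4678

0.4678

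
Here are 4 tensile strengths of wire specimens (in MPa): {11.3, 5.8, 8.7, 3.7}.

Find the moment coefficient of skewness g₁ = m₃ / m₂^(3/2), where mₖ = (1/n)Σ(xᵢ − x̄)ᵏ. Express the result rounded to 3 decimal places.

x̄ = (11.3 + 5.8 + 8.7 + 3.7) / 4 = 7.3750
deviations (xᵢ − x̄): 3.9250, -1.5750, 1.3250, -3.6750
Σ(xᵢ − x̄)² = 33.1475 ⇒ m₂ = 33.1475/4 = 8.28688
Σ(xᵢ − x̄)³ = 9.2531 ⇒ m₃ = 9.2531/4 = 2.31328
m₂^(3/2) = 8.28688^(1.5) = 23.85537
g₁ = m₃ / m₂^(3/2) = 2.31328 / 23.85537 ≈ 0.097

0.097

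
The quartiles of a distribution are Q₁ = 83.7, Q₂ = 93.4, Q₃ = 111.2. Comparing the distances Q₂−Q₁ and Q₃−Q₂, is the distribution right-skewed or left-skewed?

Q₂ − Q₁ = 9.7;  Q₃ − Q₂ = 17.8
Q₃ − Q₂ > Q₂ − Q₁ ⇒ the upper half is more spread out ⇒ right-skewed.

right-skewed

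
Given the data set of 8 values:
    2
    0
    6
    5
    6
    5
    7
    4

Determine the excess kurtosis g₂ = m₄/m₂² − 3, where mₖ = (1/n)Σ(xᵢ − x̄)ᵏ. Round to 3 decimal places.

-0.435

x̄ = 4.3750
Σ(xᵢ − x̄)² = 37.8750 ⇒ m₂ = 4.73438
Σ(xᵢ − x̄)⁴ = 459.9316 ⇒ m₄ = 57.49146
m₂² = 22.41431
g₂ = m₄/m₂² − 3 = 2.56494 − 3 ≈ -0.435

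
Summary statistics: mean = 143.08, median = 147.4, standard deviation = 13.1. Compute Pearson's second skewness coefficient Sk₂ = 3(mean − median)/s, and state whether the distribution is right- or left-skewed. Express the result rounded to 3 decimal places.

-0.989, left-skewed

Sk₂ = 3(143.08 − 147.4) / 13.1 = 3 × -4.3200 / 13.1
    = -12.9600 / 13.1 ≈ -0.989
Sk₂ < 0 ⇒ mean < median ⇒ left-skewed (negative skew).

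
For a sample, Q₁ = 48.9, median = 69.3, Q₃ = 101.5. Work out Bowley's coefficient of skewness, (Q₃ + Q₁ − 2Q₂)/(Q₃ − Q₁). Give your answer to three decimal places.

0.224

numerator: Q₃ + Q₁ − 2Q₂ = 101.5 + 48.9 − 2×69.3 = 11.8000
denominator: Q₃ − Q₁ = 101.5 − 48.9 = 52.6000
Bowley skewness = 11.8000 / 52.6000 ≈ 0.224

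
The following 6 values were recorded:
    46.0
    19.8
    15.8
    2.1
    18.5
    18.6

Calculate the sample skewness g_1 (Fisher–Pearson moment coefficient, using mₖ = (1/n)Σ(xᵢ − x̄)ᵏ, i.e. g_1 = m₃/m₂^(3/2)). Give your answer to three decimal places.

x̄ = (46.0 + 19.8 + 15.8 + 2.1 + 18.5 + 18.6) / 6 = 20.1333
deviations (xᵢ − x̄): 25.8667, -0.3333, -4.3333, -18.0333, -1.6333, -1.5333
Σ(xᵢ − x̄)² = 1018.1933 ⇒ m₂ = 1018.1933/6 = 169.69889
Σ(xᵢ − x̄)³ = 11353.1544 ⇒ m₃ = 11353.1544/6 = 1892.19241
m₂^(3/2) = 169.69889^(1.5) = 2210.64241
g_1 = m₃ / m₂^(3/2) = 1892.19241 / 2210.64241 ≈ 0.856

0.856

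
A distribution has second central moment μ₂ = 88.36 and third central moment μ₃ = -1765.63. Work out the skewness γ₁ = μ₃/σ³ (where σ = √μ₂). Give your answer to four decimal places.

-2.1258

σ = √μ₂ = √88.36 = 9.40000
σ³ = μ₂^(3/2) = 830.58400
γ₁ = μ₃/σ³ = -1765.63 / 830.58400 ≈ -2.1258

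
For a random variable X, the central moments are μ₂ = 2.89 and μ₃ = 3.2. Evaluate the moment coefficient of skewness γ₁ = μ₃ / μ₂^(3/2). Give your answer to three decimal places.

0.651

σ = √μ₂ = √2.89 = 1.70000
σ³ = μ₂^(3/2) = 4.91300
γ₁ = μ₃/σ³ = 3.2 / 4.91300 ≈ 0.651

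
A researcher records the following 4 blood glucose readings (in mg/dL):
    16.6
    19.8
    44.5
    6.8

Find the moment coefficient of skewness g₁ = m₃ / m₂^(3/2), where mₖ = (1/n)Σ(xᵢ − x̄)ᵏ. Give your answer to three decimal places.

0.736

x̄ = (16.6 + 19.8 + 44.5 + 6.8) / 4 = 21.9250
deviations (xᵢ − x̄): -5.3250, -2.1250, 22.5750, -15.1250
Σ(xᵢ − x̄)² = 771.2675 ⇒ m₂ = 771.2675/4 = 192.81688
Σ(xᵢ − x̄)³ = 7884.2419 ⇒ m₃ = 7884.2419/4 = 1971.06047
m₂^(3/2) = 192.81688^(1.5) = 2677.42651
g₁ = m₃ / m₂^(3/2) = 1971.06047 / 2677.42651 ≈ 0.736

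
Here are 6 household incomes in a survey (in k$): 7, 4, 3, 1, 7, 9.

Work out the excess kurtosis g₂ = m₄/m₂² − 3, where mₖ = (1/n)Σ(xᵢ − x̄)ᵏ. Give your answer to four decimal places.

-1.3170

x̄ = 5.1667
Σ(xᵢ − x̄)² = 44.8333 ⇒ m₂ = 7.47222
Σ(xᵢ − x̄)⁴ = 563.8194 ⇒ m₄ = 93.96991
m₂² = 55.83410
g₂ = m₄/m₂² − 3 = 1.68302 − 3 ≈ -1.3170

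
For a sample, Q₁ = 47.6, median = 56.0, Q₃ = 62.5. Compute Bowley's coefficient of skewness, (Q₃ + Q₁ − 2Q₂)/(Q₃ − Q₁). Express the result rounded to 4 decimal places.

-0.1275

numerator: Q₃ + Q₁ − 2Q₂ = 62.5 + 47.6 − 2×56.0 = -1.9000
denominator: Q₃ − Q₁ = 62.5 − 47.6 = 14.9000
Bowley skewness = -1.9000 / 14.9000 ≈ -0.1275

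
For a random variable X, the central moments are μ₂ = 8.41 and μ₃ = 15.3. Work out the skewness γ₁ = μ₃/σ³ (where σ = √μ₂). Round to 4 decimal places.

0.6273

σ = √μ₂ = √8.41 = 2.90000
σ³ = μ₂^(3/2) = 24.38900
γ₁ = μ₃/σ³ = 15.3 / 24.38900 ≈ 0.6273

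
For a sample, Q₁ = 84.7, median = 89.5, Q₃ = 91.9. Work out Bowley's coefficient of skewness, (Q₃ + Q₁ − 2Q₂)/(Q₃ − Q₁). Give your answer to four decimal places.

numerator: Q₃ + Q₁ − 2Q₂ = 91.9 + 84.7 − 2×89.5 = -2.4000
denominator: Q₃ − Q₁ = 91.9 − 84.7 = 7.2000
Bowley skewness = -2.4000 / 7.2000 ≈ -0.3333

-0.3333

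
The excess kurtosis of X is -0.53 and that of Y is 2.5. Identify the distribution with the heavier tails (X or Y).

Higher excess kurtosis ⇒ heavier tails relative to the normal distribution.
-0.53 vs 2.5: the larger is 2.5, so Y has heavier tails. (Y is leptokurtic — heavier-than-normal tails; the other is platykurtic.)

Y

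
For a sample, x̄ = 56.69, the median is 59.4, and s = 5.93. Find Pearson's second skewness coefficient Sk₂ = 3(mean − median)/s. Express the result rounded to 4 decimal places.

-1.3710

Sk₂ = 3(56.69 − 59.4) / 5.93 = 3 × -2.7100 / 5.93
    = -8.1300 / 5.93 ≈ -1.3710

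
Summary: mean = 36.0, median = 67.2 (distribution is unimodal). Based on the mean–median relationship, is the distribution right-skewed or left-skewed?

mean − median = 36.0 − 67.2 = -31.2
mean < median ⇒ the longer tail is on the left ⇒ left-skewed (negatively skewed).

left-skewed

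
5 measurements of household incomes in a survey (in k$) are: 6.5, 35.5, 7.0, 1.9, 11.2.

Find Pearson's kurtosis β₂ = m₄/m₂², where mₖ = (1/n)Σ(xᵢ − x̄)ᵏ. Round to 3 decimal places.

x̄ = 12.4200
Σ(xᵢ − x̄)² = 709.2680 ⇒ m₂ = 141.85360
Σ(xᵢ − x̄)⁴ = 298096.1765 ⇒ m₄ = 59619.23531
m₂² = 20122.44383
β₂ = m₄/m₂² = 59619.23531 / 20122.44383 ≈ 2.963

2.963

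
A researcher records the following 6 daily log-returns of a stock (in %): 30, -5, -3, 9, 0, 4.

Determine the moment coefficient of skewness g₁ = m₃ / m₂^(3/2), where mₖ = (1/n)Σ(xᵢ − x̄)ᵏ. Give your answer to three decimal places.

x̄ = (30 - 5 - 3 + 9 + 0 + 4) / 6 = 5.8333
deviations (xᵢ − x̄): 24.1667, -10.8333, -8.8333, 3.1667, -5.8333, -1.8333
Σ(xᵢ − x̄)² = 826.8333 ⇒ m₂ = 826.8333/6 = 137.80556
Σ(xᵢ − x̄)³ = 11980.4444 ⇒ m₃ = 11980.4444/6 = 1996.74074
m₂^(3/2) = 137.80556^(1.5) = 1617.70784
g₁ = m₃ / m₂^(3/2) = 1996.74074 / 1617.70784 ≈ 1.234

1.234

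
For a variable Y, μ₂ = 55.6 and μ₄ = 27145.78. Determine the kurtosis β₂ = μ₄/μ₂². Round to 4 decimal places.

μ₂² = 55.6² = 3091.36000
μ₄/μ₂² = 27145.78 / 3091.36000 = 8.78118
β₂ ≈ 8.7812

8.7812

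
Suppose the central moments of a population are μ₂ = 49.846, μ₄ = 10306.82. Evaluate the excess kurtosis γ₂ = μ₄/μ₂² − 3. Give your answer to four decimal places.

μ₂² = 49.846² = 2484.62372
μ₄/μ₂² = 10306.82 / 2484.62372 = 4.14824
γ₂ = 4.14824 − 3 ≈ 1.1482

1.1482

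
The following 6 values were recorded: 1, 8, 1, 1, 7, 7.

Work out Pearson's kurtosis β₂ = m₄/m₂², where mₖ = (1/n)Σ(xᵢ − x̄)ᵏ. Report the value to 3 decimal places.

1.048

x̄ = 4.1667
Σ(xᵢ − x̄)² = 60.8333 ⇒ m₂ = 10.13889
Σ(xᵢ − x̄)⁴ = 646.4861 ⇒ m₄ = 107.74769
m₂² = 102.79707
β₂ = m₄/m₂² = 107.74769 / 102.79707 ≈ 1.048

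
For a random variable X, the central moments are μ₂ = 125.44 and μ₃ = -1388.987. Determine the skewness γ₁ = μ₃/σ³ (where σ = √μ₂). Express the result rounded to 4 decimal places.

σ = √μ₂ = √125.44 = 11.20000
σ³ = μ₂^(3/2) = 1404.92800
γ₁ = μ₃/σ³ = -1388.987 / 1404.92800 ≈ -0.9887

-0.9887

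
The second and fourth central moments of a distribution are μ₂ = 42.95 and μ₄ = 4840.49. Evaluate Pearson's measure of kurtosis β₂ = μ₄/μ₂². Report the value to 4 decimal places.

2.6240

μ₂² = 42.95² = 1844.70250
μ₄/μ₂² = 4840.49 / 1844.70250 = 2.62399
β₂ ≈ 2.6240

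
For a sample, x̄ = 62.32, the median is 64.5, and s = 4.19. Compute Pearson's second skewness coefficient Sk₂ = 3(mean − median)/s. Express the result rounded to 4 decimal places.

-1.5609

Sk₂ = 3(62.32 − 64.5) / 4.19 = 3 × -2.1800 / 4.19
    = -6.5400 / 4.19 ≈ -1.5609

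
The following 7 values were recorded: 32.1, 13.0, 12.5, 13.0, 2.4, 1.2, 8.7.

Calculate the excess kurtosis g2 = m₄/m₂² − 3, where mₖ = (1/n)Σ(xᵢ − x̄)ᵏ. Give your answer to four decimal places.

0.3833

x̄ = 11.8429
Σ(xᵢ − x̄)² = 625.7771 ⇒ m₂ = 89.39673
Σ(xᵢ − x̄)⁴ = 189271.0057 ⇒ m₄ = 27038.71509
m₂² = 7991.77617
g2 = m₄/m₂² − 3 = 3.38332 − 3 ≈ 0.3833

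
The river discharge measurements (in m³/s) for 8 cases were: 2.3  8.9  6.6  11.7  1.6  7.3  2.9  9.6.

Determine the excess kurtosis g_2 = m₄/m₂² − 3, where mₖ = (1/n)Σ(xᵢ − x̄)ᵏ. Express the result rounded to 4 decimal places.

-1.4065

x̄ = 6.3625
Σ(xᵢ − x̄)² = 97.5188 ⇒ m₂ = 12.18984
Σ(xᵢ − x̄)⁴ = 1894.2718 ⇒ m₄ = 236.78398
m₂² = 148.59229
g_2 = m₄/m₂² − 3 = 1.59351 − 3 ≈ -1.4065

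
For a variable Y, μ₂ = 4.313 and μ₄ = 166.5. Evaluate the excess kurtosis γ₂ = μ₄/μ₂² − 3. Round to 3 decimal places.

5.951

μ₂² = 4.313² = 18.60197
μ₄/μ₂² = 166.5 / 18.60197 = 8.95067
γ₂ = 8.95067 − 3 ≈ 5.951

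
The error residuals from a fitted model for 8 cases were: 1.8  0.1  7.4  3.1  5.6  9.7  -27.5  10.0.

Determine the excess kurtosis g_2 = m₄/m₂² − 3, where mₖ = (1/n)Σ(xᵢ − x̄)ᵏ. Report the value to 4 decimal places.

2.2009

x̄ = 1.2750
Σ(xᵢ − x̄)² = 1036.3150 ⇒ m₂ = 129.53937
Σ(xᵢ − x̄)⁴ = 698188.7926 ⇒ m₄ = 87273.59907
m₂² = 16780.44968
g_2 = m₄/m₂² − 3 = 5.20091 − 3 ≈ 2.2009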